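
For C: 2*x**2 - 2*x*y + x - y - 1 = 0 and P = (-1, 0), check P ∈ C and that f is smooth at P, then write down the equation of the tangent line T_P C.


Tangent line at P: -3*x + y - 3 = 0.

Step 1: f(-1, 0) = 0, so P lies on C.
Step 2: partial derivatives
  f_x(x, y) = 4*x - 2*y + 1, f_y(x, y) = -2*x - 1.
  f_x(P) = -3, f_y(P) = 1 (gradient nonzero, so P is smooth).
Step 3: tangent line at P: -3·(x − -1) + 1·(y − 0) = 0.
Expanding: -3*x + y - 3 = 0.


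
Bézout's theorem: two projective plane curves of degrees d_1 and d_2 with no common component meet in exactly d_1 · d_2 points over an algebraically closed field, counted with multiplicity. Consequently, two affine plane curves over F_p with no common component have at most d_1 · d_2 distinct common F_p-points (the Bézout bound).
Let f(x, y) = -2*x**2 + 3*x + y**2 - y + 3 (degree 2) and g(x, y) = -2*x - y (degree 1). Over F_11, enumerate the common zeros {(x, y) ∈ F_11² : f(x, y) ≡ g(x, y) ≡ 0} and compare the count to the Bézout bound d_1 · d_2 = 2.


Common zeros: {(4, 3), (10, 2)}; count = 2; Bézout bound = 2.

deg(f) = 2, deg(g) = 1, so Bézout bound = 2.
Scan x ∈ F_11. For each x, list the y ∈ F_11 with f(x, y) ≡ 0 and those with g(x, y) ≡ 0 (mod 11); the common zeros in that column are the intersection.
  x = 0: f ≡ 0 at y ∈ {6}; g ≡ 0 at y ∈ {0}; common: ∅.
  x = 1: f ≡ 0 at y ∈ ∅; g ≡ 0 at y ∈ {9}; common: ∅.
  x = 2: f ≡ 0 at y ∈ ∅; g ≡ 0 at y ∈ {7}; common: ∅.
  x = 3: f ≡ 0 at y ∈ {3, 9}; g ≡ 0 at y ∈ {5}; common: ∅.
  x = 4: f ≡ 0 at y ∈ {3, 9}; g ≡ 0 at y ∈ {3}; common: {3}.
  x = 5: f ≡ 0 at y ∈ ∅; g ≡ 0 at y ∈ {1}; common: ∅.
  x = 6: f ≡ 0 at y ∈ ∅; g ≡ 0 at y ∈ {10}; common: ∅.
  x = 7: f ≡ 0 at y ∈ {6}; g ≡ 0 at y ∈ {8}; common: ∅.
  x = 8: f ≡ 0 at y ∈ {2, 10}; g ≡ 0 at y ∈ {6}; common: ∅.
  x = 9: f ≡ 0 at y ∈ {0, 1}; g ≡ 0 at y ∈ {4}; common: ∅.
  x = 10: f ≡ 0 at y ∈ {2, 10}; g ≡ 0 at y ∈ {2}; common: {2}.
Collecting: common zeros = {(4, 3), (10, 2)}, so the count is 2.
Comparison with the Bézout bound: 2 ≤ 2 = deg(f)·deg(g), as expected for curves with no common component (the bound is attained).


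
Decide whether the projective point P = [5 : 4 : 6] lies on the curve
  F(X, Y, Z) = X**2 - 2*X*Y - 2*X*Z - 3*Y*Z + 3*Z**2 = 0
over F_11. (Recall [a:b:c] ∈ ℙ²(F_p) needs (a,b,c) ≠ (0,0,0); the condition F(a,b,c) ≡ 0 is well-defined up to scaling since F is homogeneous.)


F(5,4,6) ≡ 5 (mod 11); P is NOT on the curve.

Evaluate F(5, 4, 6) term-by-term (mod 11).
  X**2 ↦ 1·25·1·1 = 25
  -2*X*Y ↦ -2·5·4·1 = -40
  -2*X*Z ↦ -2·5·1·6 = -60
  -3*Y*Z ↦ -3·1·4·6 = -72
  3*Z**2 ↦ 3·1·1·36 = 108
Sum: F(5, 4, 6) = (25) + (-40) + (-60) + (-72) + (108) = -39.
Reducing mod 11: -39 ≡ 5 (mod 11).
Since F(a, b, c) ≡ 5 ≠ 0 (mod 11), P does NOT lie on the curve.


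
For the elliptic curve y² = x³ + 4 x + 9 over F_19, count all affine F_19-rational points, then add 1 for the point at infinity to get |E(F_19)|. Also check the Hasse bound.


Affine points = {(0, 3), (0, 16), (2, 5), (2, 14), (7, 0), (10, 2), (10, 17), (11, 4), (11, 15), (13, 4), (13, 15), (14, 4), (14, 15), (15, 9), (15, 10), (18, 2), (18, 17)}; affine count = 17; |E(F_19)| = 18.

Discriminant check: Δ ∝ 4a³ + 27b² = 4·4³ + 27·9² = 4·64 + 27·81 ≡ 11 (mod 19). Nonzero ⇒ E is nonsingular.
For each x ∈ F_19, compute rhs = x³ + 4·x + 9 mod 19, then count y ∈ F_19 with y² ≡ rhs.
  x = 0: rhs = 9, matching y values: 3, 16 (2 points).
  x = 1: rhs = 14, matching y values: none (0 points).
  x = 2: rhs = 6, matching y values: 5, 14 (2 points).
  x = 3: rhs = 10, matching y values: none (0 points).
  x = 4: rhs = 13, matching y values: none (0 points).
  x = 5: rhs = 2, matching y values: none (0 points).
  x = 6: rhs = 2, matching y values: none (0 points).
  x = 7: rhs = 0, matching y values: 0 (1 points).
  x = 8: rhs = 2, matching y values: none (0 points).
  x = 9: rhs = 14, matching y values: none (0 points).
  x = 10: rhs = 4, matching y values: 2, 17 (2 points).
  x = 11: rhs = 16, matching y values: 4, 15 (2 points).
  x = 12: rhs = 18, matching y values: none (0 points).
  x = 13: rhs = 16, matching y values: 4, 15 (2 points).
  x = 14: rhs = 16, matching y values: 4, 15 (2 points).
  x = 15: rhs = 5, matching y values: 9, 10 (2 points).
  x = 16: rhs = 8, matching y values: none (0 points).
  x = 17: rhs = 12, matching y values: none (0 points).
  x = 18: rhs = 4, matching y values: 2, 17 (2 points).
Total affine count: 17.
Full point count |E(F_19)| = 17 + 1 = 18.
Hasse bound: |18 − (19+1)| = |-2| = 2 ≤ 2√19 ≈ 8.7178 ✓.


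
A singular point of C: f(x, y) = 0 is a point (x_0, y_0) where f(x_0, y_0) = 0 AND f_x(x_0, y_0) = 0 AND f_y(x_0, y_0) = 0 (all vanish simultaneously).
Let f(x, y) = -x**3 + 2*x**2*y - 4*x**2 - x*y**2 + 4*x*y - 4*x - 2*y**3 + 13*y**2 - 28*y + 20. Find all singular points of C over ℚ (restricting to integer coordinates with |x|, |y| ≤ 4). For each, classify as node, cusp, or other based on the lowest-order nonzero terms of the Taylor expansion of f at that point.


Singular points: {(0, 2)}; classification: cusp.

Compute partial derivatives:
  f_x = -3*x**2 + 4*x*y - 8*x - y**2 + 4*y - 4.
  f_y = 2*x**2 - 2*x*y + 4*x - 6*y**2 + 26*y - 28.
Scan x_0 ∈ {−4, ..., 4}. For each x_0, f_y(x_0, y) is a polynomial in y; find its integer roots y ∈ {−4, ..., 4}, then test f_x and f at those candidates.
  x = -4: f_y(-4, y) = -6*y**2 + 34*y - 12; no integer root y with |y| ≤ 4.
  x = -3: f_y(-3, y) = -6*y**2 + 32*y - 22; no integer root y with |y| ≤ 4.
  x = -2: f_y(-2, y) = -6*y**2 + 30*y - 28; no integer root y with |y| ≤ 4.
  x = -1: f_y(-1, y) = -6*y**2 + 28*y - 30; vanishes at y ∈ {3}. (-1, 3): f_x = -8 ≠ 0.
  x = 0: f_y(0, y) = -6*y**2 + 26*y - 28; vanishes at y ∈ {2}. (0, 2): f_x = 0, f = 0 — SINGULAR.
  x = 1: f_y(1, y) = -6*y**2 + 24*y - 22; no integer root y with |y| ≤ 4.
  x = 2: f_y(2, y) = -6*y**2 + 22*y - 12; vanishes at y ∈ {3}. (2, 3): f_x = -5 ≠ 0.
  x = 3: f_y(3, y) = -6*y**2 + 20*y + 2; no integer root y with |y| ≤ 4.
  x = 4: f_y(4, y) = -6*y**2 + 18*y + 20; no integer root y with |y| ≤ 4.
Only singular point on the grid: (0, 2).
Classify: substitute x = 0 + u, y = 2 + v and expand: f = -u**3 + 2*u**2*v - u*v**2 - 2*v**3 + v**2.
No constant or linear terms (consistent with a singular point). Quadratic part: v**2. Cubic part: -u**3 + 2*u**2*v - u*v**2 - 2*v**3.
The quadratic part v**2 is a perfect square, so there is a single (double) tangent line v = 0, i.e. y = 2. Restricting the cubic part to that line (v = 0) leaves -u**3 ≠ 0, so f is not divisible by v and the branch is v² ≈ u**3 to lowest order — this is a cusp.
Classification: cusp.


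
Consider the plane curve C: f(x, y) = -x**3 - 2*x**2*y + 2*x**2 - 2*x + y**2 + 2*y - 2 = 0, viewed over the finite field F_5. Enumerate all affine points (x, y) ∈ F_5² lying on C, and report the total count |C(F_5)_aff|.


Affine F_5-points: {(2, 3), (3, 2), (3, 4)}; count = 3.

For each of the 25 pairs (x, y) ∈ F_5², evaluate f(x, y) mod 5. Record the zeros.
  x = 0: [0↦3, 1↦1, 2↦1, 3↦3, 4↦2]  zeros at y ∈ ∅
  x = 1: [0↦2, 1↦3, 2↦1, 3↦1, 4↦3]  zeros at y ∈ ∅
  x = 2: [0↦4, 1↦4, 2↦1, 3↦0, 4↦1]  zeros at y ∈ {3}
  x = 3: [0↦3, 1↦3, 2↦0, 3↦4, 4↦0]  zeros at y ∈ {2, 4}
  x = 4: [0↦3, 1↦4, 2↦2, 3↦2, 4↦4]  zeros at y ∈ ∅
Collecting zeros: affine points = {(2, 3), (3, 2), (3, 4)}.
Total count |C(F_5)_aff| = 3.


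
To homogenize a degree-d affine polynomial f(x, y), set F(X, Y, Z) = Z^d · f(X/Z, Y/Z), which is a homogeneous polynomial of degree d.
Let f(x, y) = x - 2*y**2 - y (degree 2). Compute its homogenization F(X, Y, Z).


F(X, Y, Z) = X*Z - 2*Y**2 - Y*Z

deg(f) = 2.
Substitute x = X/Z, y = Y/Z into f, then multiply by Z^2.
  monomial 1·x^1·y^0 ↦ 1·X^1·Y^0·Z^1.
  monomial -2·x^0·y^2 ↦ -2·X^0·Y^2·Z^0.
  monomial -1·x^0·y^1 ↦ -1·X^0·Y^1·Z^1.
Collecting: F(X, Y, Z) = X*Z - 2*Y**2 - Y*Z.


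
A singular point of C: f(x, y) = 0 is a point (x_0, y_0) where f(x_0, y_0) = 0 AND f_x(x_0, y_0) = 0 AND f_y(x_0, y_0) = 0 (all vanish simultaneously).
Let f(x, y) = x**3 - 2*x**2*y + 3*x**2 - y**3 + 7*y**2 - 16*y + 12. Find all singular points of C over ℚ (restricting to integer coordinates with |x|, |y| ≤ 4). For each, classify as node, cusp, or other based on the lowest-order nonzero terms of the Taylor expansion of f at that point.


Singular points: {(0, 2)}; classification: node.

Compute partial derivatives:
  f_x = 3*x**2 - 4*x*y + 6*x.
  f_y = -2*x**2 - 3*y**2 + 14*y - 16.
Scan x_0 ∈ {−4, ..., 4}. For each x_0, f_y(x_0, y) is a polynomial in y; find its integer roots y ∈ {−4, ..., 4}, then test f_x and f at those candidates.
  x = -4: f_y(-4, y) = -3*y**2 + 14*y - 48; no integer root y with |y| ≤ 4.
  x = -3: f_y(-3, y) = -3*y**2 + 14*y - 34; no integer root y with |y| ≤ 4.
  x = -2: f_y(-2, y) = -3*y**2 + 14*y - 24; no integer root y with |y| ≤ 4.
  x = -1: f_y(-1, y) = -3*y**2 + 14*y - 18; no integer root y with |y| ≤ 4.
  x = 0: f_y(0, y) = -3*y**2 + 14*y - 16; vanishes at y ∈ {2}. (0, 2): f_x = 0, f = 0 — SINGULAR.
  x = 1: f_y(1, y) = -3*y**2 + 14*y - 18; no integer root y with |y| ≤ 4.
  x = 2: f_y(2, y) = -3*y**2 + 14*y - 24; no integer root y with |y| ≤ 4.
  x = 3: f_y(3, y) = -3*y**2 + 14*y - 34; no integer root y with |y| ≤ 4.
  x = 4: f_y(4, y) = -3*y**2 + 14*y - 48; no integer root y with |y| ≤ 4.
Only singular point on the grid: (0, 2).
Classify: substitute x = 0 + u, y = 2 + v and expand: f = u**3 - 2*u**2*v - u**2 - v**3 + v**2.
No constant or linear terms (consistent with a singular point). Quadratic part: -u**2 + v**2. Cubic part: u**3 - 2*u**2*v - v**3.
The quadratic part v**2 - u**2 = (v − u)(v + u) splits into two distinct linear factors, so there are two distinct tangent lines y − 2 = ±(x − 0) — this is a node (ordinary double point).
Classification: node.


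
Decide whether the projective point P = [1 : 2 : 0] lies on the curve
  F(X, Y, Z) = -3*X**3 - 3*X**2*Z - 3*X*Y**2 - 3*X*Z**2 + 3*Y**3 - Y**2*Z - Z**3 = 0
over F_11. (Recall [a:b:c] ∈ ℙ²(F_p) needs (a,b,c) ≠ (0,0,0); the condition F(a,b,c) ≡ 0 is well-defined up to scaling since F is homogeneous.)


F(1,2,0) ≡ 9 (mod 11); P is NOT on the curve.

Evaluate F(1, 2, 0) term-by-term (mod 11).
  -3*X**3 ↦ -3·1·1·1 = -3
  -3*X**2*Z ↦ -3·1·1·0 = 0
  -3*X*Y**2 ↦ -3·1·4·1 = -12
  -3*X*Z**2 ↦ -3·1·1·0 = 0
  3*Y**3 ↦ 3·1·8·1 = 24
  -Y**2*Z ↦ -1·1·4·0 = 0
  -Z**3 ↦ -1·1·1·0 = 0
Sum: F(1, 2, 0) = (-3) + (0) + (-12) + (0) + (24) + (0) + (0) = 9.
Reducing mod 11: 9 ≡ 9 (mod 11).
Since F(a, b, c) ≡ 9 ≠ 0 (mod 11), P does NOT lie on the curve.


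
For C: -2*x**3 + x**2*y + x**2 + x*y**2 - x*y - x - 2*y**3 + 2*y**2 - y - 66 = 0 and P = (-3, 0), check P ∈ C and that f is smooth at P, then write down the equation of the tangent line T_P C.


Tangent line at P: -61*x + 11*y - 183 = 0.

Step 1: f(-3, 0) = 0, so P lies on C.
Step 2: partial derivatives
  f_x(x, y) = -6*x**2 + 2*x*y + 2*x + y**2 - y - 1, f_y(x, y) = x**2 + 2*x*y - x - 6*y**2 + 4*y - 1.
  f_x(P) = -61, f_y(P) = 11 (gradient nonzero, so P is smooth).
Step 3: tangent line at P: -61·(x − -3) + 11·(y − 0) = 0.
Expanding: -61*x + 11*y - 183 = 0.


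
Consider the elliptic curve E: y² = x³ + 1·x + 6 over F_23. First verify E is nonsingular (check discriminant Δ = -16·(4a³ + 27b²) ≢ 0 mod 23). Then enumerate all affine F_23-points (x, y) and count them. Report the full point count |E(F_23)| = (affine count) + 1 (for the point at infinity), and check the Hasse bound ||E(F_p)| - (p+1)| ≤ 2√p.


Affine points = {(0, 11), (0, 12), (1, 10), (1, 13), (2, 4), (2, 19), (3, 6), (3, 17), (9, 10), (9, 13), (10, 2), (10, 21), (13, 10), (13, 13), (14, 2), (14, 21), (16, 1), (16, 22), (22, 2), (22, 21)}; affine count = 20; |E(F_23)| = 21.

Discriminant check: Δ ∝ 4a³ + 27b² = 4·1³ + 27·6² = 4·1 + 27·36 ≡ 10 (mod 23). Nonzero ⇒ E is nonsingular.
For each x ∈ F_23, compute rhs = x³ + 1·x + 6 mod 23, then count y ∈ F_23 with y² ≡ rhs.
  x = 0: rhs = 6, matching y values: 11, 12 (2 points).
  x = 1: rhs = 8, matching y values: 10, 13 (2 points).
  x = 2: rhs = 16, matching y values: 4, 19 (2 points).
  x = 3: rhs = 13, matching y values: 6, 17 (2 points).
  x = 4: rhs = 5, matching y values: none (0 points).
  x = 5: rhs = 21, matching y values: none (0 points).
  x = 6: rhs = 21, matching y values: none (0 points).
  x = 7: rhs = 11, matching y values: none (0 points).
  x = 8: rhs = 20, matching y values: none (0 points).
  x = 9: rhs = 8, matching y values: 10, 13 (2 points).
  x = 10: rhs = 4, matching y values: 2, 21 (2 points).
  x = 11: rhs = 14, matching y values: none (0 points).
  x = 12: rhs = 21, matching y values: none (0 points).
  x = 13: rhs = 8, matching y values: 10, 13 (2 points).
  x = 14: rhs = 4, matching y values: 2, 21 (2 points).
  x = 15: rhs = 15, matching y values: none (0 points).
  x = 16: rhs = 1, matching y values: 1, 22 (2 points).
  x = 17: rhs = 14, matching y values: none (0 points).
  x = 18: rhs = 14, matching y values: none (0 points).
  x = 19: rhs = 7, matching y values: none (0 points).
  x = 20: rhs = 22, matching y values: none (0 points).
  x = 21: rhs = 19, matching y values: none (0 points).
  x = 22: rhs = 4, matching y values: 2, 21 (2 points).
Total affine count: 20.
Full point count |E(F_23)| = 20 + 1 = 21.
Hasse bound: |21 − (23+1)| = |-3| = 3 ≤ 2√23 ≈ 9.5917 ✓.


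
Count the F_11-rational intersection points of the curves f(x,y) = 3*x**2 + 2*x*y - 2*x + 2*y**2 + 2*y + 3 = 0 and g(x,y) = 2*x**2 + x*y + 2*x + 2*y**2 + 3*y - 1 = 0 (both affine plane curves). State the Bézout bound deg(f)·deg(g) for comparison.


Common zeros: {(2, 0)}; count = 1; Bézout bound = 4.

deg(f) = 2, deg(g) = 2, so Bézout bound = 4.
Scan x ∈ F_11. For each x, list the y ∈ F_11 with f(x, y) ≡ 0 and those with g(x, y) ≡ 0 (mod 11); the common zeros in that column are the intersection.
  x = 0: f ≡ 0 at y ∈ ∅; g ≡ 0 at y ∈ ∅; common: ∅.
  x = 1: f ≡ 0 at y ∈ ∅; g ≡ 0 at y ∈ {3, 6}; common: ∅.
  x = 2: f ≡ 0 at y ∈ {0, 8}; g ≡ 0 at y ∈ {0, 3}; common: {0}.
  x = 3: f ≡ 0 at y ∈ {3, 4}; g ≡ 0 at y ∈ ∅; common: ∅.
  x = 4: f ≡ 0 at y ∈ {1, 5}; g ≡ 0 at y ∈ {4, 9}; common: ∅.
  x = 5: f ≡ 0 at y ∈ ∅; g ≡ 0 at y ∈ ∅; common: ∅.
  x = 6: f ≡ 0 at y ∈ {0, 4}; g ≡ 0 at y ∈ {6}; common: ∅.
  x = 7: f ≡ 0 at y ∈ {1, 2}; g ≡ 0 at y ∈ {8, 9}; common: ∅.
  x = 8: f ≡ 0 at y ∈ {5, 8}; g ≡ 0 at y ∈ {0}; common: ∅.
  x = 9: f ≡ 0 at y ∈ ∅; g ≡ 0 at y ∈ ∅; common: ∅.
  x = 10: f ≡ 0 at y ∈ ∅; g ≡ 0 at y ∈ {2, 8}; common: ∅.
Collecting: common zeros = {(2, 0)}, so the count is 1.
Comparison with the Bézout bound: 1 ≤ 4 = deg(f)·deg(g), as expected for curves with no common component (the affine F_11-count falls short of the bound because intersections may lie at infinity, over extension fields, or carry multiplicity).


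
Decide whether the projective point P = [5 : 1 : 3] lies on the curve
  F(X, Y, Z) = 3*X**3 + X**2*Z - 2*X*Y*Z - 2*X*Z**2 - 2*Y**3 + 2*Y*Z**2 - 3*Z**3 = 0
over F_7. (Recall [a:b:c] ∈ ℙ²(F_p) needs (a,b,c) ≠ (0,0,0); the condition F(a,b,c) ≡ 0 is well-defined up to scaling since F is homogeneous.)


F(5,1,3) ≡ 6 (mod 7); P is NOT on the curve.

Evaluate F(5, 1, 3) term-by-term (mod 7).
  3*X**3 ↦ 3·125·1·1 = 375
  X**2*Z ↦ 1·25·1·3 = 75
  -2*X*Y*Z ↦ -2·5·1·3 = -30
  -2*X*Z**2 ↦ -2·5·1·9 = -90
  -2*Y**3 ↦ -2·1·1·1 = -2
  2*Y*Z**2 ↦ 2·1·1·9 = 18
  -3*Z**3 ↦ -3·1·1·27 = -81
Sum: F(5, 1, 3) = (375) + (75) + (-30) + (-90) + (-2) + (18) + (-81) = 265.
Reducing mod 7: 265 ≡ 6 (mod 7).
Since F(a, b, c) ≡ 6 ≠ 0 (mod 7), P does NOT lie on the curve.


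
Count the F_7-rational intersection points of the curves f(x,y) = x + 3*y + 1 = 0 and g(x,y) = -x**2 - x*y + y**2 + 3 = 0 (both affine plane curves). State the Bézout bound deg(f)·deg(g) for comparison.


Common zeros: {(0, 2), (1, 4)}; count = 2; Bézout bound = 2.

deg(f) = 1, deg(g) = 2, so Bézout bound = 2.
Scan x ∈ F_7. For each x, list the y ∈ F_7 with f(x, y) ≡ 0 and those with g(x, y) ≡ 0 (mod 7); the common zeros in that column are the intersection.
  x = 0: f ≡ 0 at y ∈ {2}; g ≡ 0 at y ∈ {2, 5}; common: {2}.
  x = 1: f ≡ 0 at y ∈ {4}; g ≡ 0 at y ∈ {4}; common: {4}.
  x = 2: f ≡ 0 at y ∈ {6}; g ≡ 0 at y ∈ {4, 5}; common: ∅.
  x = 3: f ≡ 0 at y ∈ {1}; g ≡ 0 at y ∈ ∅; common: ∅.
  x = 4: f ≡ 0 at y ∈ {3}; g ≡ 0 at y ∈ ∅; common: ∅.
  x = 5: f ≡ 0 at y ∈ {5}; g ≡ 0 at y ∈ {2, 3}; common: ∅.
  x = 6: f ≡ 0 at y ∈ {0}; g ≡ 0 at y ∈ {3}; common: ∅.
Collecting: common zeros = {(0, 2), (1, 4)}, so the count is 2.
Comparison with the Bézout bound: 2 ≤ 2 = deg(f)·deg(g), as expected for curves with no common component (the bound is attained).


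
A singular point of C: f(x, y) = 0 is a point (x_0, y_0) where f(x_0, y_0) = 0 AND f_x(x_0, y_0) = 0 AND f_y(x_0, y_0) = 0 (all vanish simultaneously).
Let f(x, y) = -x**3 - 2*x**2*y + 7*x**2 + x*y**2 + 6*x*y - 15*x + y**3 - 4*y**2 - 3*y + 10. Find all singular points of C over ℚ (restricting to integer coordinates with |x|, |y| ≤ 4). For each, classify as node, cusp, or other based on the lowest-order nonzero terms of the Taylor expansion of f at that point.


Singular points: {(2, 1)}; classification: node.

Compute partial derivatives:
  f_x = -3*x**2 - 4*x*y + 14*x + y**2 + 6*y - 15.
  f_y = -2*x**2 + 2*x*y + 6*x + 3*y**2 - 8*y - 3.
Scan x_0 ∈ {−4, ..., 4}. For each x_0, f_y(x_0, y) is a polynomial in y; find its integer roots y ∈ {−4, ..., 4}, then test f_x and f at those candidates.
  x = -4: f_y(-4, y) = 3*y**2 - 16*y - 59; no integer root y with |y| ≤ 4.
  x = -3: f_y(-3, y) = 3*y**2 - 14*y - 39; no integer root y with |y| ≤ 4.
  x = -2: f_y(-2, y) = 3*y**2 - 12*y - 23; no integer root y with |y| ≤ 4.
  x = -1: f_y(-1, y) = 3*y**2 - 10*y - 11; no integer root y with |y| ≤ 4.
  x = 0: f_y(0, y) = 3*y**2 - 8*y - 3; vanishes at y ∈ {3}. (0, 3): f_x = 12 ≠ 0.
  x = 1: f_y(1, y) = 3*y**2 - 6*y + 1; no integer root y with |y| ≤ 4.
  x = 2: f_y(2, y) = 3*y**2 - 4*y + 1; vanishes at y ∈ {1}. (2, 1): f_x = 0, f = 0 — SINGULAR.
  x = 3: f_y(3, y) = 3*y**2 - 2*y - 3; no integer root y with |y| ≤ 4.
  x = 4: f_y(4, y) = 3*y**2 - 11; no integer root y with |y| ≤ 4.
Only singular point on the grid: (2, 1).
Classify: substitute x = 2 + u, y = 1 + v and expand: f = -u**3 - 2*u**2*v - u**2 + u*v**2 + v**3 + v**2.
No constant or linear terms (consistent with a singular point). Quadratic part: -u**2 + v**2. Cubic part: -u**3 - 2*u**2*v + u*v**2 + v**3.
The quadratic part v**2 - u**2 = (v − u)(v + u) splits into two distinct linear factors, so there are two distinct tangent lines y − 1 = ±(x − 2) — this is a node (ordinary double point).
Classification: node.


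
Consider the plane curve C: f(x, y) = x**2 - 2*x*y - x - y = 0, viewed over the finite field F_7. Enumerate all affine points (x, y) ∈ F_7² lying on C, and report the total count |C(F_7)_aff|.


Affine F_7-points: {(0, 0), (1, 0), (2, 6), (4, 6), (5, 5), (6, 5)}; count = 6.

For each of the 49 pairs (x, y) ∈ F_7², evaluate f(x, y) mod 7. Record the zeros.
  x = 0: [0↦0, 1↦6, 2↦5, 3↦4, 4↦3, 5↦2, 6↦1]  zeros at y ∈ {0}
  x = 1: [0↦0, 1↦4, 2↦1, 3↦5, 4↦2, 5↦6, 6↦3]  zeros at y ∈ {0}
  x = 2: [0↦2, 1↦4, 2↦6, 3↦1, 4↦3, 5↦5, 6↦0]  zeros at y ∈ {6}
  x = 3: [0↦6, 1↦6, 2↦6, 3↦6, 4↦6, 5↦6, 6↦6]  zeros at y ∈ ∅
  x = 4: [0↦5, 1↦3, 2↦1, 3↦6, 4↦4, 5↦2, 6↦0]  zeros at y ∈ {6}
  x = 5: [0↦6, 1↦2, 2↦5, 3↦1, 4↦4, 5↦0, 6↦3]  zeros at y ∈ {5}
  x = 6: [0↦2, 1↦3, 2↦4, 3↦5, 4↦6, 5↦0, 6↦1]  zeros at y ∈ {5}
Collecting zeros: affine points = {(0, 0), (1, 0), (2, 6), (4, 6), (5, 5), (6, 5)}.
Total count |C(F_7)_aff| = 6.


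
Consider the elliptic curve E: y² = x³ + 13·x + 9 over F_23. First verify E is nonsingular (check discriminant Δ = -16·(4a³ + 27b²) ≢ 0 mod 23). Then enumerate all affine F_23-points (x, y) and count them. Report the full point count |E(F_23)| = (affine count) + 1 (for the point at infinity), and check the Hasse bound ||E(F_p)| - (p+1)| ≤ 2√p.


Affine points = {(0, 3), (0, 20), (1, 0), (3, 11), (3, 12), (6, 2), (6, 21), (7, 11), (7, 12), (8, 2), (8, 21), (9, 2), (9, 21), (10, 9), (10, 14), (13, 11), (13, 12), (16, 9), (16, 14), (18, 7), (18, 16), (19, 10), (19, 13), (20, 9), (20, 14), (22, 8), (22, 15)}; affine count = 27; |E(F_23)| = 28.

Discriminant check: Δ ∝ 4a³ + 27b² = 4·13³ + 27·9² = 4·2197 + 27·81 ≡ 4 (mod 23). Nonzero ⇒ E is nonsingular.
For each x ∈ F_23, compute rhs = x³ + 13·x + 9 mod 23, then count y ∈ F_23 with y² ≡ rhs.
  x = 0: rhs = 9, matching y values: 3, 20 (2 points).
  x = 1: rhs = 0, matching y values: 0 (1 points).
  x = 2: rhs = 20, matching y values: none (0 points).
  x = 3: rhs = 6, matching y values: 11, 12 (2 points).
  x = 4: rhs = 10, matching y values: none (0 points).
  x = 5: rhs = 15, matching y values: none (0 points).
  x = 6: rhs = 4, matching y values: 2, 21 (2 points).
  x = 7: rhs = 6, matching y values: 11, 12 (2 points).
  x = 8: rhs = 4, matching y values: 2, 21 (2 points).
  x = 9: rhs = 4, matching y values: 2, 21 (2 points).
  x = 10: rhs = 12, matching y values: 9, 14 (2 points).
  x = 11: rhs = 11, matching y values: none (0 points).
  x = 12: rhs = 7, matching y values: none (0 points).
  x = 13: rhs = 6, matching y values: 11, 12 (2 points).
  x = 14: rhs = 14, matching y values: none (0 points).
  x = 15: rhs = 14, matching y values: none (0 points).
  x = 16: rhs = 12, matching y values: 9, 14 (2 points).
  x = 17: rhs = 14, matching y values: none (0 points).
  x = 18: rhs = 3, matching y values: 7, 16 (2 points).
  x = 19: rhs = 8, matching y values: 10, 13 (2 points).
  x = 20: rhs = 12, matching y values: 9, 14 (2 points).
  x = 21: rhs = 21, matching y values: none (0 points).
  x = 22: rhs = 18, matching y values: 8, 15 (2 points).
Total affine count: 27.
Full point count |E(F_23)| = 27 + 1 = 28.
Hasse bound: |28 − (23+1)| = |4| = 4 ≤ 2√23 ≈ 9.5917 ✓.


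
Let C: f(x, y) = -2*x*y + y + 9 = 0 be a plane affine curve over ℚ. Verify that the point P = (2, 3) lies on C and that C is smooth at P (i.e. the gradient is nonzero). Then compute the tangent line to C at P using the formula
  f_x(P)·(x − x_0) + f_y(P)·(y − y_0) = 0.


Tangent line at P: -6*x - 3*y + 21 = 0.

Step 1: f(2, 3) = 0, so P lies on C.
Step 2: partial derivatives
  f_x(x, y) = -2*y, f_y(x, y) = 1 - 2*x.
  f_x(P) = -6, f_y(P) = -3 (gradient nonzero, so P is smooth).
Step 3: tangent line at P: -6·(x − 2) + -3·(y − 3) = 0.
Expanding: -6*x - 3*y + 21 = 0.


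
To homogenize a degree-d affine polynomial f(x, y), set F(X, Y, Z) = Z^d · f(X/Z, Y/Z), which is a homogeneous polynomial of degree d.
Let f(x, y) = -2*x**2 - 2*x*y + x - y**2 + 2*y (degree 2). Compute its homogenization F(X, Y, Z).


F(X, Y, Z) = -2*X**2 - 2*X*Y + X*Z - Y**2 + 2*Y*Z

deg(f) = 2.
Substitute x = X/Z, y = Y/Z into f, then multiply by Z^2.
  monomial -2·x^2·y^0 ↦ -2·X^2·Y^0·Z^0.
  monomial -2·x^1·y^1 ↦ -2·X^1·Y^1·Z^0.
  monomial 1·x^1·y^0 ↦ 1·X^1·Y^0·Z^1.
  monomial -1·x^0·y^2 ↦ -1·X^0·Y^2·Z^0.
  monomial 2·x^0·y^1 ↦ 2·X^0·Y^1·Z^1.
Collecting: F(X, Y, Z) = -2*X**2 - 2*X*Y + X*Z - Y**2 + 2*Y*Z.


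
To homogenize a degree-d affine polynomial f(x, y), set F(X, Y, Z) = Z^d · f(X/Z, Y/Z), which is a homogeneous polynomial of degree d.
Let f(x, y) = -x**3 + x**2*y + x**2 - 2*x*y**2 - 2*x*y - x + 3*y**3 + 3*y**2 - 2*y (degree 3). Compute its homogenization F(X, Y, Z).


F(X, Y, Z) = -X**3 + X**2*Y + X**2*Z - 2*X*Y**2 - 2*X*Y*Z - X*Z**2 + 3*Y**3 + 3*Y**2*Z - 2*Y*Z**2

deg(f) = 3.
Substitute x = X/Z, y = Y/Z into f, then multiply by Z^3.
  monomial -1·x^3·y^0 ↦ -1·X^3·Y^0·Z^0.
  monomial 1·x^2·y^1 ↦ 1·X^2·Y^1·Z^0.
  monomial 1·x^2·y^0 ↦ 1·X^2·Y^0·Z^1.
  monomial -2·x^1·y^2 ↦ -2·X^1·Y^2·Z^0.
  monomial -2·x^1·y^1 ↦ -2·X^1·Y^1·Z^1.
  monomial -1·x^1·y^0 ↦ -1·X^1·Y^0·Z^2.
  monomial 3·x^0·y^3 ↦ 3·X^0·Y^3·Z^0.
  monomial 3·x^0·y^2 ↦ 3·X^0·Y^2·Z^1.
  monomial -2·x^0·y^1 ↦ -2·X^0·Y^1·Z^2.
Collecting: F(X, Y, Z) = -X**3 + X**2*Y + X**2*Z - 2*X*Y**2 - 2*X*Y*Z - X*Z**2 + 3*Y**3 + 3*Y**2*Z - 2*Y*Z**2.


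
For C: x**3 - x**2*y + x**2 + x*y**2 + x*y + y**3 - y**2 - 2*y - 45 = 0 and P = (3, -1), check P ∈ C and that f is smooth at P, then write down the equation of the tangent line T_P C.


Tangent line at P: 39*x - 9*y - 126 = 0.

Step 1: f(3, -1) = 0, so P lies on C.
Step 2: partial derivatives
  f_x(x, y) = 3*x**2 - 2*x*y + 2*x + y**2 + y, f_y(x, y) = -x**2 + 2*x*y + x + 3*y**2 - 2*y - 2.
  f_x(P) = 39, f_y(P) = -9 (gradient nonzero, so P is smooth).
Step 3: tangent line at P: 39·(x − 3) + -9·(y − -1) = 0.
Expanding: 39*x - 9*y - 126 = 0.


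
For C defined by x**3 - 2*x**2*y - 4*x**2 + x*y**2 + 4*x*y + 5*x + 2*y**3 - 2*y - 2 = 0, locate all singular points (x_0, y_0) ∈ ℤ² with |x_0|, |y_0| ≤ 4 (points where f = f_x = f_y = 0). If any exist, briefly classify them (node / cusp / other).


Singular points: {(1, 0)}; classification: node.

Compute partial derivatives:
  f_x = 3*x**2 - 4*x*y - 8*x + y**2 + 4*y + 5.
  f_y = -2*x**2 + 2*x*y + 4*x + 6*y**2 - 2.
Scan x_0 ∈ {−4, ..., 4}. For each x_0, f_y(x_0, y) is a polynomial in y; find its integer roots y ∈ {−4, ..., 4}, then test f_x and f at those candidates.
  x = -4: f_y(-4, y) = 6*y**2 - 8*y - 50; no integer root y with |y| ≤ 4.
  x = -3: f_y(-3, y) = 6*y**2 - 6*y - 32; no integer root y with |y| ≤ 4.
  x = -2: f_y(-2, y) = 6*y**2 - 4*y - 18; no integer root y with |y| ≤ 4.
  x = -1: f_y(-1, y) = 6*y**2 - 2*y - 8; vanishes at y ∈ {-1}. (-1, -1): f_x = 9 ≠ 0.
  x = 0: f_y(0, y) = 6*y**2 - 2; no integer root y with |y| ≤ 4.
  x = 1: f_y(1, y) = 6*y**2 + 2*y; vanishes at y ∈ {0}. (1, 0): f_x = 0, f = 0 — SINGULAR.
  x = 2: f_y(2, y) = 6*y**2 + 4*y - 2; vanishes at y ∈ {-1}. (2, -1): f_x = 6 ≠ 0.
  x = 3: f_y(3, y) = 6*y**2 + 6*y - 8; no integer root y with |y| ≤ 4.
  x = 4: f_y(4, y) = 6*y**2 + 8*y - 18; no integer root y with |y| ≤ 4.
Only singular point on the grid: (1, 0).
Classify: substitute x = 1 + u, y = 0 + v and expand: f = u**3 - 2*u**2*v - u**2 + u*v**2 + 2*v**3 + v**2.
No constant or linear terms (consistent with a singular point). Quadratic part: -u**2 + v**2. Cubic part: u**3 - 2*u**2*v + u*v**2 + 2*v**3.
The quadratic part v**2 - u**2 = (v − u)(v + u) splits into two distinct linear factors, so there are two distinct tangent lines y − 0 = ±(x − 1) — this is a node (ordinary double point).
Classification: node.


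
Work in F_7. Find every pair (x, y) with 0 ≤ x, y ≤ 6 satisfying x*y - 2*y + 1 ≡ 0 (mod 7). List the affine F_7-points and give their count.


Affine F_7-points: {(0, 4), (1, 1), (3, 6), (4, 3), (5, 2), (6, 5)}; count = 6.

For each of the 49 pairs (x, y) ∈ F_7², evaluate f(x, y) mod 7. Record the zeros.
  x = 0: [0↦1, 1↦6, 2↦4, 3↦2, 4↦0, 5↦5, 6↦3]  zeros at y ∈ {4}
  x = 1: [0↦1, 1↦0, 2↦6, 3↦5, 4↦4, 5↦3, 6↦2]  zeros at y ∈ {1}
  x = 2: [0↦1, 1↦1, 2↦1, 3↦1, 4↦1, 5↦1, 6↦1]  zeros at y ∈ ∅
  x = 3: [0↦1, 1↦2, 2↦3, 3↦4, 4↦5, 5↦6, 6↦0]  zeros at y ∈ {6}
  x = 4: [0↦1, 1↦3, 2↦5, 3↦0, 4↦2, 5↦4, 6↦6]  zeros at y ∈ {3}
  x = 5: [0↦1, 1↦4, 2↦0, 3↦3, 4↦6, 5↦2, 6↦5]  zeros at y ∈ {2}
  x = 6: [0↦1, 1↦5, 2↦2, 3↦6, 4↦3, 5↦0, 6↦4]  zeros at y ∈ {5}
Collecting zeros: affine points = {(0, 4), (1, 1), (3, 6), (4, 3), (5, 2), (6, 5)}.
Total count |C(F_7)_aff| = 6.


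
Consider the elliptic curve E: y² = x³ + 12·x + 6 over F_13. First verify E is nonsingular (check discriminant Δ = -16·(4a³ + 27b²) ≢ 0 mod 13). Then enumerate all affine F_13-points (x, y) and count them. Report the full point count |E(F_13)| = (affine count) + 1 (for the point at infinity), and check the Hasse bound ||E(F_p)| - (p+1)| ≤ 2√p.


Affine points = {(2, 5), (2, 8), (3, 2), (3, 11), (4, 1), (4, 12), (5, 3), (5, 10), (7, 2), (7, 11), (8, 4), (8, 9), (11, 0)}; affine count = 13; |E(F_13)| = 14.

Discriminant check: Δ ∝ 4a³ + 27b² = 4·12³ + 27·6² = 4·1728 + 27·36 ≡ 6 (mod 13). Nonzero ⇒ E is nonsingular.
For each x ∈ F_13, compute rhs = x³ + 12·x + 6 mod 13, then count y ∈ F_13 with y² ≡ rhs.
  x = 0: rhs = 6, matching y values: none (0 points).
  x = 1: rhs = 6, matching y values: none (0 points).
  x = 2: rhs = 12, matching y values: 5, 8 (2 points).
  x = 3: rhs = 4, matching y values: 2, 11 (2 points).
  x = 4: rhs = 1, matching y values: 1, 12 (2 points).
  x = 5: rhs = 9, matching y values: 3, 10 (2 points).
  x = 6: rhs = 8, matching y values: none (0 points).
  x = 7: rhs = 4, matching y values: 2, 11 (2 points).
  x = 8: rhs = 3, matching y values: 4, 9 (2 points).
  x = 9: rhs = 11, matching y values: none (0 points).
  x = 10: rhs = 8, matching y values: none (0 points).
  x = 11: rhs = 0, matching y values: 0 (1 points).
  x = 12: rhs = 6, matching y values: none (0 points).
Total affine count: 13.
Full point count |E(F_13)| = 13 + 1 = 14.
Hasse bound: |14 − (13+1)| = |0| = 0 ≤ 2√13 ≈ 7.2111 ✓.


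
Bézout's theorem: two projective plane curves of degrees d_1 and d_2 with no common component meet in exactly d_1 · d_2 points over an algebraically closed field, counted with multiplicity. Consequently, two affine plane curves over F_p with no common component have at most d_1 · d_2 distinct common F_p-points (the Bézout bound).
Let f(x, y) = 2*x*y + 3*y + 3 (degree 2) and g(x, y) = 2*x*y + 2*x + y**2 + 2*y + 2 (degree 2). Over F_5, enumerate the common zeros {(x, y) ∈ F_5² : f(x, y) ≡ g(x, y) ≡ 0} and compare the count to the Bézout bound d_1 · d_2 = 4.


Common zeros: ∅; count = 0; Bézout bound = 4.

deg(f) = 2, deg(g) = 2, so Bézout bound = 4.
Scan x ∈ F_5. For each x, list the y ∈ F_5 with f(x, y) ≡ 0 and those with g(x, y) ≡ 0 (mod 5); the common zeros in that column are the intersection.
  x = 0: f ≡ 0 at y ∈ {4}; g ≡ 0 at y ∈ {1, 2}; common: ∅.
  x = 1: f ≡ 0 at y ∈ ∅; g ≡ 0 at y ∈ {3}; common: ∅.
  x = 2: f ≡ 0 at y ∈ {1}; g ≡ 0 at y ∈ ∅; common: ∅.
  x = 3: f ≡ 0 at y ∈ {3}; g ≡ 0 at y ∈ ∅; common: ∅.
  x = 4: f ≡ 0 at y ∈ {2}; g ≡ 0 at y ∈ {0}; common: ∅.
Collecting: common zeros = ∅, so the count is 0.
Comparison with the Bézout bound: 0 ≤ 4 = deg(f)·deg(g), as expected for curves with no common component (the affine F_5-count falls short of the bound because intersections may lie at infinity, over extension fields, or carry multiplicity).


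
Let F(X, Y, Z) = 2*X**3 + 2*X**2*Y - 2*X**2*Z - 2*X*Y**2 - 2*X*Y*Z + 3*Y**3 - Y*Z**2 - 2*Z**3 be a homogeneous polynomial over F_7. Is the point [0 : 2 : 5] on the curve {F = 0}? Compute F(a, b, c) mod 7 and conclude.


F(0,2,5) ≡ 4 (mod 7); P is NOT on the curve.

Evaluate F(0, 2, 5) term-by-term (mod 7).
  2*X**3 ↦ 2·0·1·1 = 0
  2*X**2*Y ↦ 2·0·2·1 = 0
  -2*X**2*Z ↦ -2·0·1·5 = 0
  -2*X*Y**2 ↦ -2·0·4·1 = 0
  -2*X*Y*Z ↦ -2·0·2·5 = 0
  3*Y**3 ↦ 3·1·8·1 = 24
  -Y*Z**2 ↦ -1·1·2·25 = -50
  -2*Z**3 ↦ -2·1·1·125 = -250
Sum: F(0, 2, 5) = (0) + (0) + (0) + (0) + (0) + (24) + (-50) + (-250) = -276.
Reducing mod 7: -276 ≡ 4 (mod 7).
Since F(a, b, c) ≡ 4 ≠ 0 (mod 7), P does NOT lie on the curve.


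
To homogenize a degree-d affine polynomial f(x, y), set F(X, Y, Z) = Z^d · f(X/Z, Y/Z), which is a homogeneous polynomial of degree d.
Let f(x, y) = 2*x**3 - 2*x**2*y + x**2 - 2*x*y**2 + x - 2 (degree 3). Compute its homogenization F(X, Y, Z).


F(X, Y, Z) = 2*X**3 - 2*X**2*Y + X**2*Z - 2*X*Y**2 + X*Z**2 - 2*Z**3

deg(f) = 3.
Substitute x = X/Z, y = Y/Z into f, then multiply by Z^3.
  monomial 2·x^3·y^0 ↦ 2·X^3·Y^0·Z^0.
  monomial -2·x^2·y^1 ↦ -2·X^2·Y^1·Z^0.
  monomial 1·x^2·y^0 ↦ 1·X^2·Y^0·Z^1.
  monomial -2·x^1·y^2 ↦ -2·X^1·Y^2·Z^0.
  monomial 1·x^1·y^0 ↦ 1·X^1·Y^0·Z^2.
  monomial -2·x^0·y^0 ↦ -2·X^0·Y^0·Z^3.
Collecting: F(X, Y, Z) = 2*X**3 - 2*X**2*Y + X**2*Z - 2*X*Y**2 + X*Z**2 - 2*Z**3.


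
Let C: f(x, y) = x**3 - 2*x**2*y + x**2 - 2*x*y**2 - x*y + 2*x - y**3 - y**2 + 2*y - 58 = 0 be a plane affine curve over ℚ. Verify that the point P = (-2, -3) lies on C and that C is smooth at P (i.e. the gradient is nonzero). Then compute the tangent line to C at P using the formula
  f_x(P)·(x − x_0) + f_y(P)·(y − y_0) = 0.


Tangent line at P: -29*x - 49*y - 205 = 0.

Step 1: f(-2, -3) = 0, so P lies on C.
Step 2: partial derivatives
  f_x(x, y) = 3*x**2 - 4*x*y + 2*x - 2*y**2 - y + 2, f_y(x, y) = -2*x**2 - 4*x*y - x - 3*y**2 - 2*y + 2.
  f_x(P) = -29, f_y(P) = -49 (gradient nonzero, so P is smooth).
Step 3: tangent line at P: -29·(x − -2) + -49·(y − -3) = 0.
Expanding: -29*x - 49*y - 205 = 0.


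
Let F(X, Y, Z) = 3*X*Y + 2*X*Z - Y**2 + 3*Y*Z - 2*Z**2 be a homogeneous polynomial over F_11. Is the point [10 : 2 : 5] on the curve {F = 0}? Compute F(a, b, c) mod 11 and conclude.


F(10,2,5) ≡ 4 (mod 11); P is NOT on the curve.

Evaluate F(10, 2, 5) term-by-term (mod 11).
  3*X*Y ↦ 3·10·2·1 = 60
  2*X*Z ↦ 2·10·1·5 = 100
  -Y**2 ↦ -1·1·4·1 = -4
  3*Y*Z ↦ 3·1·2·5 = 30
  -2*Z**2 ↦ -2·1·1·25 = -50
Sum: F(10, 2, 5) = (60) + (100) + (-4) + (30) + (-50) = 136.
Reducing mod 11: 136 ≡ 4 (mod 11).
Since F(a, b, c) ≡ 4 ≠ 0 (mod 11), P does NOT lie on the curve.


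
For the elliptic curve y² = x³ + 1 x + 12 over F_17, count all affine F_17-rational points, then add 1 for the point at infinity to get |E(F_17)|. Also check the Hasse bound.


Affine points = {(3, 5), (3, 12), (6, 8), (6, 9), (9, 6), (9, 11), (10, 6), (10, 11), (12, 1), (12, 16), (14, 4), (14, 13), (15, 6), (15, 11)}; affine count = 14; |E(F_17)| = 15.

Discriminant check: Δ ∝ 4a³ + 27b² = 4·1³ + 27·12² = 4·1 + 27·144 ≡ 16 (mod 17). Nonzero ⇒ E is nonsingular.
For each x ∈ F_17, compute rhs = x³ + 1·x + 12 mod 17, then count y ∈ F_17 with y² ≡ rhs.
  x = 0: rhs = 12, matching y values: none (0 points).
  x = 1: rhs = 14, matching y values: none (0 points).
  x = 2: rhs = 5, matching y values: none (0 points).
  x = 3: rhs = 8, matching y values: 5, 12 (2 points).
  x = 4: rhs = 12, matching y values: none (0 points).
  x = 5: rhs = 6, matching y values: none (0 points).
  x = 6: rhs = 13, matching y values: 8, 9 (2 points).
  x = 7: rhs = 5, matching y values: none (0 points).
  x = 8: rhs = 5, matching y values: none (0 points).
  x = 9: rhs = 2, matching y values: 6, 11 (2 points).
  x = 10: rhs = 2, matching y values: 6, 11 (2 points).
  x = 11: rhs = 11, matching y values: none (0 points).
  x = 12: rhs = 1, matching y values: 1, 16 (2 points).
  x = 13: rhs = 12, matching y values: none (0 points).
  x = 14: rhs = 16, matching y values: 4, 13 (2 points).
  x = 15: rhs = 2, matching y values: 6, 11 (2 points).
  x = 16: rhs = 10, matching y values: none (0 points).
Total affine count: 14.
Full point count |E(F_17)| = 14 + 1 = 15.
Hasse bound: |15 − (17+1)| = |-3| = 3 ≤ 2√17 ≈ 8.2462 ✓.


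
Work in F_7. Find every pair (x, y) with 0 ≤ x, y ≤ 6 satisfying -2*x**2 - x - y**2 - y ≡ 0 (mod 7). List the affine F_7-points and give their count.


Affine F_7-points: {(0, 0), (0, 6), (3, 0), (3, 6), (4, 2), (4, 4), (6, 2), (6, 4)}; count = 8.

For each of the 49 pairs (x, y) ∈ F_7², evaluate f(x, y) mod 7. Record the zeros.
  x = 0: [0↦0, 1↦5, 2↦1, 3↦2, 4↦1, 5↦5, 6↦0]  zeros at y ∈ {0, 6}
  x = 1: [0↦4, 1↦2, 2↦5, 3↦6, 4↦5, 5↦2, 6↦4]  zeros at y ∈ ∅
  x = 2: [0↦4, 1↦2, 2↦5, 3↦6, 4↦5, 5↦2, 6↦4]  zeros at y ∈ ∅
  x = 3: [0↦0, 1↦5, 2↦1, 3↦2, 4↦1, 5↦5, 6↦0]  zeros at y ∈ {0, 6}
  x = 4: [0↦6, 1↦4, 2↦0, 3↦1, 4↦0, 5↦4, 6↦6]  zeros at y ∈ {2, 4}
  x = 5: [0↦1, 1↦6, 2↦2, 3↦3, 4↦2, 5↦6, 6↦1]  zeros at y ∈ ∅
  x = 6: [0↦6, 1↦4, 2↦0, 3↦1, 4↦0, 5↦4, 6↦6]  zeros at y ∈ {2, 4}
Collecting zeros: affine points = {(0, 0), (0, 6), (3, 0), (3, 6), (4, 2), (4, 4), (6, 2), (6, 4)}.
Total count |C(F_7)_aff| = 8.


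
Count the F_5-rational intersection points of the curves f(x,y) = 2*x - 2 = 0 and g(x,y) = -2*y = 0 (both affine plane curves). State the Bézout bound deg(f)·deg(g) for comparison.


Common zeros: {(1, 0)}; count = 1; Bézout bound = 1.

deg(f) = 1, deg(g) = 1, so Bézout bound = 1.
Scan x ∈ F_5. For each x, list the y ∈ F_5 with f(x, y) ≡ 0 and those with g(x, y) ≡ 0 (mod 5); the common zeros in that column are the intersection.
  x = 0: f ≡ 0 at y ∈ ∅; g ≡ 0 at y ∈ {0}; common: ∅.
  x = 1: f ≡ 0 at y ∈ {0, 1, 2, 3, 4}; g ≡ 0 at y ∈ {0}; common: {0}.
  x = 2: f ≡ 0 at y ∈ ∅; g ≡ 0 at y ∈ {0}; common: ∅.
  x = 3: f ≡ 0 at y ∈ ∅; g ≡ 0 at y ∈ {0}; common: ∅.
  x = 4: f ≡ 0 at y ∈ ∅; g ≡ 0 at y ∈ {0}; common: ∅.
Collecting: common zeros = {(1, 0)}, so the count is 1.
Comparison with the Bézout bound: 1 ≤ 1 = deg(f)·deg(g), as expected for curves with no common component (the bound is attained).


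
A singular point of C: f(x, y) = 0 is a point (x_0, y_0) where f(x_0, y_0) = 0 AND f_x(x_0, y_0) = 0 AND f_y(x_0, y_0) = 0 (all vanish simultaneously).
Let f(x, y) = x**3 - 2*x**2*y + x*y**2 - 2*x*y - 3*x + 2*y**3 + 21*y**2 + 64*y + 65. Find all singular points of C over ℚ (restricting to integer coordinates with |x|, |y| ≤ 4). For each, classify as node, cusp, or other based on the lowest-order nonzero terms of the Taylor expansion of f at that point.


Singular points: {(-2, -3)}; classification: cusp.

Compute partial derivatives:
  f_x = 3*x**2 - 4*x*y + y**2 - 2*y - 3.
  f_y = -2*x**2 + 2*x*y - 2*x + 6*y**2 + 42*y + 64.
Scan x_0 ∈ {−4, ..., 4}. For each x_0, f_y(x_0, y) is a polynomial in y; find its integer roots y ∈ {−4, ..., 4}, then test f_x and f at those candidates.
  x = -4: f_y(-4, y) = 6*y**2 + 34*y + 40; vanishes at y ∈ {-4}. (-4, -4): f_x = 5 ≠ 0.
  x = -3: f_y(-3, y) = 6*y**2 + 36*y + 52; no integer root y with |y| ≤ 4.
  x = -2: f_y(-2, y) = 6*y**2 + 38*y + 60; vanishes at y ∈ {-3}. (-2, -3): f_x = 0, f = 0 — SINGULAR.
  x = -1: f_y(-1, y) = 6*y**2 + 40*y + 64; vanishes at y ∈ {-4}. (-1, -4): f_x = 8 ≠ 0.
  x = 0: f_y(0, y) = 6*y**2 + 42*y + 64; no integer root y with |y| ≤ 4.
  x = 1: f_y(1, y) = 6*y**2 + 44*y + 60; no integer root y with |y| ≤ 4.
  x = 2: f_y(2, y) = 6*y**2 + 46*y + 52; no integer root y with |y| ≤ 4.
  x = 3: f_y(3, y) = 6*y**2 + 48*y + 40; no integer root y with |y| ≤ 4.
  x = 4: f_y(4, y) = 6*y**2 + 50*y + 24; no integer root y with |y| ≤ 4.
Only singular point on the grid: (-2, -3).
Classify: substitute x = -2 + u, y = -3 + v and expand: f = u**3 - 2*u**2*v + u*v**2 + 2*v**3 + v**2.
No constant or linear terms (consistent with a singular point). Quadratic part: v**2. Cubic part: u**3 - 2*u**2*v + u*v**2 + 2*v**3.
The quadratic part v**2 is a perfect square, so there is a single (double) tangent line v = 0, i.e. y = -3. Restricting the cubic part to that line (v = 0) leaves u**3 ≠ 0, so f is not divisible by v and the branch is v² ≈ -u**3 to lowest order — this is a cusp.
Classification: cusp.


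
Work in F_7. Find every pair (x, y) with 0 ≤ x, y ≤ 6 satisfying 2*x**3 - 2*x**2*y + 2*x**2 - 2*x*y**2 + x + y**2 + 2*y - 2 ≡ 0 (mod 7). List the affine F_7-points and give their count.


Affine F_7-points: {(2, 2), (2, 3), (3, 2), (3, 6), (4, 4), (6, 1), (6, 6)}; count = 7.

For each of the 49 pairs (x, y) ∈ F_7², evaluate f(x, y) mod 7. Record the zeros.
  x = 0: [0↦5, 1↦1, 2↦6, 3↦6, 4↦1, 5↦5, 6↦4]  zeros at y ∈ ∅
  x = 1: [0↦3, 1↦2, 2↦6, 3↦1, 4↦1, 5↦6, 6↦2]  zeros at y ∈ ∅
  x = 2: [0↦3, 1↦1, 2↦0, 3↦0, 4↦1, 5↦3, 6↦6]  zeros at y ∈ {2, 3}
  x = 3: [0↦3, 1↦3, 2↦0, 3↦1, 4↦6, 5↦1, 6↦0]  zeros at y ∈ {2, 6}
  x = 4: [0↦1, 1↦6, 2↦4, 3↦2, 4↦0, 5↦5, 6↦3]  zeros at y ∈ {4}
  x = 5: [0↦2, 1↦1, 2↦3, 3↦1, 4↦2, 5↦6, 6↦6]  zeros at y ∈ ∅
  x = 6: [0↦4, 1↦0, 2↦2, 3↦3, 4↦3, 5↦2, 6↦0]  zeros at y ∈ {1, 6}
Collecting zeros: affine points = {(2, 2), (2, 3), (3, 2), (3, 6), (4, 4), (6, 1), (6, 6)}.
Total count |C(F_7)_aff| = 7.
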